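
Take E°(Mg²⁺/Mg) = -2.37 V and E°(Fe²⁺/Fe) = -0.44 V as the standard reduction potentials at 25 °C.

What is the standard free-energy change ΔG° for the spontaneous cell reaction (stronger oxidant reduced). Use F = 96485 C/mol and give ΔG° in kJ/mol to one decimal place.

Fe²⁺/Fe (E° = -0.44 V) is the cathode; Mg²⁺/Mg (E° = -2.37 V) is the anode, so E°cell = +1.93 V.
Balancing electrons gives n = 2 (lcm of 2 and 2).
ΔG° = −nFE° = −(2)(96485)(+1.93) = -372,432 J = -372.4 kJ/mol.

-372.4 kJ/mol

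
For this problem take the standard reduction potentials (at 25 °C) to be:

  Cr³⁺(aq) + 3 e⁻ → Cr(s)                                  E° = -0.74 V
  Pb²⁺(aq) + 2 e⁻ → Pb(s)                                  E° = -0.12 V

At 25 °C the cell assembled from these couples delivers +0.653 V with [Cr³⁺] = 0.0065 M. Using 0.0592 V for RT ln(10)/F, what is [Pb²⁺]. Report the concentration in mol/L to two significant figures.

Pb²⁺/Pb is the cathode, Cr³⁺/Cr the anode: E°cell = +0.62 V, n = 6.
Overall reaction: 3 Pb²⁺(aq) + 2 Cr(s) → 3 Pb(s) + 2 Cr³⁺(aq); Q = [Cr³⁺]^2/[Pb²⁺]^3.
From E = E° − (0.0592/n) log Q: log Q = (E° − E)·n/0.0592 = (+0.62 − (+0.653))·6/0.0592 = -3.3446.
So 3·log[Pb²⁺] = 2·log(0.0065) − log Q = -4.3742 − (-3.3446) = -1.0296; log[Pb²⁺] = -1.0296 / 3 = -0.3432; [Pb²⁺] = 10^(-0.3432) ≈ 0.45 M.

0.45 M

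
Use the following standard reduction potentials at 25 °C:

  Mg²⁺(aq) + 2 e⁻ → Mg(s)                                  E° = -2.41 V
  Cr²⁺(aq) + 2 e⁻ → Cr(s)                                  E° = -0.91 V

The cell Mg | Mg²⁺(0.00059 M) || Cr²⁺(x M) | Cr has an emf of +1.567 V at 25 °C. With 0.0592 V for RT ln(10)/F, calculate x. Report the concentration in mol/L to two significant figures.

Cr²⁺/Cr is the cathode, Mg²⁺/Mg the anode: E°cell = +1.50 V, n = 2.
Overall reaction: Cr²⁺(aq) + Mg(s) → Cr(s) + Mg²⁺(aq); Q = [Mg²⁺]^1/[Cr²⁺]^1.
From E = E° − (0.0592/n) log Q: log Q = (E° − E)·n/0.0592 = (+1.50 − (+1.567))·2/0.0592 = -2.2635.
So 1·log[Cr²⁺] = 1·log(0.00059) − log Q = -3.2291 − (-2.2635) = -0.9656; [Cr²⁺] = 10^(-0.9656) ≈ 0.11 M.

0.11 M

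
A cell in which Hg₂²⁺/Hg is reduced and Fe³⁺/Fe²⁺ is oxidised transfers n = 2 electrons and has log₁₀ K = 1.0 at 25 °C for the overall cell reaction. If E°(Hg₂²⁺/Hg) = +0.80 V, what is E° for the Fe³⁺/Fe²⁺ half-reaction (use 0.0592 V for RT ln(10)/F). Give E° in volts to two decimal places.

+0.77 V

E°cell = (0.0592/n)·log K = (0.0592/2)(1.0) = +0.030 V.
Since Hg₂²⁺/Hg is the cathode and Fe³⁺/Fe²⁺ the anode, E°cell = E°(Hg₂²⁺/Hg) − E°(Fe³⁺/Fe²⁺).
So E°(Fe³⁺/Fe²⁺) = E°(Hg₂²⁺/Hg) − E°cell = (+0.80) − (+0.030) = +0.77 V.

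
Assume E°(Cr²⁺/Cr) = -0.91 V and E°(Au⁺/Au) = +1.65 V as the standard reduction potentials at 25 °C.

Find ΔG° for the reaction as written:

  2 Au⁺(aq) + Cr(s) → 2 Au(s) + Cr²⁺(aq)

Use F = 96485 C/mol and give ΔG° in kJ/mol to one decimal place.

As written, Au⁺/Au is reduced (cathode) and Cr²⁺/Cr is oxidised (anode), so E°cell = (+1.65) − (-0.91) = +2.56 V.
Balancing electrons gives n = 2.
ΔG° = −nFE° = −(2)(96485)(+2.56) = -494,003 J = -494.0 kJ/mol.

-494.0 kJ/mol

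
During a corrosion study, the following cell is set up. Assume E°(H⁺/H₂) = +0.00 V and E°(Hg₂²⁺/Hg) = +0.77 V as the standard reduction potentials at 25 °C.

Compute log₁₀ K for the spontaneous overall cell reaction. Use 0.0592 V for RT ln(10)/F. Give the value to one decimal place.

26.0

Cathode: Hg₂²⁺/Hg; anode: H⁺/H₂. E°cell = +0.77 V, n = 2.
log K = nE°cell / 0.0592 = (2)(+0.77) / 0.0592 = 26.0.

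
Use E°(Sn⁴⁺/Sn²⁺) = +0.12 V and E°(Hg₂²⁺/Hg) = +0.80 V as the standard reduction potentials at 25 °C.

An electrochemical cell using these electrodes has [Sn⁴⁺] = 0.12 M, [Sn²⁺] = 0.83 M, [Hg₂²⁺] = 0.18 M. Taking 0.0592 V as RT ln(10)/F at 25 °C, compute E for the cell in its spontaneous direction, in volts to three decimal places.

Hg₂²⁺/Hg is the cathode (higher E°), Sn⁴⁺/Sn²⁺ the anode: E°cell = +0.80 − (+0.12) = +0.68 V, n = 2.
Overall: Hg₂²⁺(aq) + Sn²⁺(aq) → 2 Hg(l) + Sn⁴⁺(aq)
Q = [Sn⁴⁺] / ([Hg₂²⁺]·[Sn²⁺]); log Q = -0.095.
E = E° − (0.0592/n) log Q = +0.68 − (0.0592/2)(-0.095) = +0.683 V.

+0.683 V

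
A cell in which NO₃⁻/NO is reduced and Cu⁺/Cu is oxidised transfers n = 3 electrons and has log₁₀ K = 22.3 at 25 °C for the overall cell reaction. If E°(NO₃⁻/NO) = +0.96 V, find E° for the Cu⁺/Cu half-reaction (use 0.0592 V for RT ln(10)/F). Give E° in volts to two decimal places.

+0.52 V

E°cell = (0.0592/n)·log K = (0.0592/3)(22.3) = +0.440 V.
Since NO₃⁻/NO is the cathode and Cu⁺/Cu the anode, E°cell = E°(NO₃⁻/NO) − E°(Cu⁺/Cu).
So E°(Cu⁺/Cu) = E°(NO₃⁻/NO) − E°cell = (+0.96) − (+0.440) = +0.52 V.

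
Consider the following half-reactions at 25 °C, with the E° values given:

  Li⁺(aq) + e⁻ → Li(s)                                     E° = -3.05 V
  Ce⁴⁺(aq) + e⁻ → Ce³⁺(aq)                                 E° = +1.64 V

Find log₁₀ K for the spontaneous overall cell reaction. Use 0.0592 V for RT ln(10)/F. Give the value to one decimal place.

79.2

Cathode: Ce⁴⁺/Ce³⁺; anode: Li⁺/Li. E°cell = +4.69 V, n = 1.
log K = nE°cell / 0.0592 = (1)(+4.69) / 0.0592 = 79.2.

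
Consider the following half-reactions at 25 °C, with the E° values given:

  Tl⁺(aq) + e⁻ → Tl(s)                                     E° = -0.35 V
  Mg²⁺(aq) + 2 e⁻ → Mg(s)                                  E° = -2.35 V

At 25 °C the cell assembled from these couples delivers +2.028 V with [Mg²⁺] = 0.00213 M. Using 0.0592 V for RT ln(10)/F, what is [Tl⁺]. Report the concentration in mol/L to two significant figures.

Tl⁺/Tl is the cathode, Mg²⁺/Mg the anode: E°cell = +2.00 V, n = 2.
Overall reaction: 2 Tl⁺(aq) + Mg(s) → 2 Tl(s) + Mg²⁺(aq); Q = [Mg²⁺]^1/[Tl⁺]^2.
From E = E° − (0.0592/n) log Q: log Q = (E° − E)·n/0.0592 = (+2.00 − (+2.028))·2/0.0592 = -0.9459.
So 2·log[Tl⁺] = 1·log(0.00213) − log Q = -2.6716 − (-0.9459) = -1.7257; log[Tl⁺] = -1.7257 / 2 = -0.8629; [Tl⁺] = 10^(-0.8629) ≈ 0.14 M.

0.14 M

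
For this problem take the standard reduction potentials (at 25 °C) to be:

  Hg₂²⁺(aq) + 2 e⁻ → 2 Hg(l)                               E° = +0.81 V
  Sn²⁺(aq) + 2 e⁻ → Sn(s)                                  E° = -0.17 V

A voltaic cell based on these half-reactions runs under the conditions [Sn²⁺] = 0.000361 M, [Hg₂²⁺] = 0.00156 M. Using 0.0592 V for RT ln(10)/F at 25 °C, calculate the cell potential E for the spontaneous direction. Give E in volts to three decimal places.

+0.999 V

Hg₂²⁺/Hg is the cathode (higher E°), Sn²⁺/Sn the anode: E°cell = +0.81 − (-0.17) = +0.98 V, n = 2.
Overall: Hg₂²⁺(aq) + Sn(s) → 2 Hg(l) + Sn²⁺(aq)
Q = [Sn²⁺] / ([Hg₂²⁺]); log Q = -0.636.
E = E° − (0.0592/n) log Q = +0.98 − (0.0592/2)(-0.636) = +0.999 V.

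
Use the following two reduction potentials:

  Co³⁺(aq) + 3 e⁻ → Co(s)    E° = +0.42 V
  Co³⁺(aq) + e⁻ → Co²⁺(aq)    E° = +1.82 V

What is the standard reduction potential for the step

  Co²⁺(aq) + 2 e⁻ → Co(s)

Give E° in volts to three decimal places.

Sequential free energies add, so n₃E°₃ = n₁E°₁ + n₂E°₂.
With n₃ = 3, and the known step contributing 1×(+1.82) V, the unknown satisfies 2·E° = 3×(+0.42) − 1×(+1.82) = -0.560.
E° = -0.560 / 2 = -0.280 V.

-0.280 V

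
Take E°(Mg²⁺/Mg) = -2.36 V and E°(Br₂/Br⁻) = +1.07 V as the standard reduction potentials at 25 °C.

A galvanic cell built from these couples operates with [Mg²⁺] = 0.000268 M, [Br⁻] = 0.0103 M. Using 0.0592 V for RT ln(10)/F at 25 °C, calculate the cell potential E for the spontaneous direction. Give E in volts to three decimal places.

Br₂/Br⁻ is the cathode (higher E°), Mg²⁺/Mg the anode: E°cell = +1.07 − (-2.36) = +3.43 V, n = 2.
Overall: Br₂(l) + Mg(s) → 2 Br⁻(aq) + Mg²⁺(aq)
Q = [Br⁻]^2·[Mg²⁺]; log Q = -7.546.
E = E° − (0.0592/n) log Q = +3.43 − (0.0592/2)(-7.546) = +3.653 V.

+3.653 V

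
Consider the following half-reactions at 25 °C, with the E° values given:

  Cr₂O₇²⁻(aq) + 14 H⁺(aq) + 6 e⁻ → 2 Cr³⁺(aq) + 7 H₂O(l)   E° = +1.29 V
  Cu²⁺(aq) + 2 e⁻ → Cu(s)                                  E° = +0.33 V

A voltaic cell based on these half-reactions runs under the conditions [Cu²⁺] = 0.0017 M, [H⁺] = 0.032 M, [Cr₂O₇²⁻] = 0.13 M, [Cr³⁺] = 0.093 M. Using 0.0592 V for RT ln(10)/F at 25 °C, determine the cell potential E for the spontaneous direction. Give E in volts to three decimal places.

+0.847 V

Cr₂O₇²⁻/Cr³⁺ is the cathode (higher E°), Cu²⁺/Cu the anode: E°cell = +1.29 − (+0.33) = +0.96 V, n = 6.
Overall: Cr₂O₇²⁻(aq) + 14 H⁺(aq) + 3 Cu(s) → 2 Cr³⁺(aq) + 7 H₂O(l) + 3 Cu²⁺(aq)
Q = [Cr³⁺]^2·[Cu²⁺]^3 / ([Cr₂O₇²⁻]·[H⁺]^14); log Q = 11.442.
E = E° − (0.0592/n) log Q = +0.96 − (0.0592/6)(11.442) = +0.847 V.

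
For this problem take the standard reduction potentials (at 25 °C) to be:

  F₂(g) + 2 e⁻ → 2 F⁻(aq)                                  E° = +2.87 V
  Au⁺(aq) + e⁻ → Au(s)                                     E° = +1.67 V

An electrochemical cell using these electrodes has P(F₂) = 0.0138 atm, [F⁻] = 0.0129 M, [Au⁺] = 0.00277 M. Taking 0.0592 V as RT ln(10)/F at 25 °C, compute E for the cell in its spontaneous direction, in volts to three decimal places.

F₂/F⁻ is the cathode (higher E°), Au⁺/Au the anode: E°cell = +2.87 − (+1.67) = +1.20 V, n = 2.
Overall: F₂(g) + 2 Au(s) → 2 F⁻(aq) + 2 Au⁺(aq)
Q = [F⁻]^2·[Au⁺]^2 / (P(F₂)); log Q = -7.034.
E = E° − (0.0592/n) log Q = +1.20 − (0.0592/2)(-7.034) = +1.408 V.

+1.408 V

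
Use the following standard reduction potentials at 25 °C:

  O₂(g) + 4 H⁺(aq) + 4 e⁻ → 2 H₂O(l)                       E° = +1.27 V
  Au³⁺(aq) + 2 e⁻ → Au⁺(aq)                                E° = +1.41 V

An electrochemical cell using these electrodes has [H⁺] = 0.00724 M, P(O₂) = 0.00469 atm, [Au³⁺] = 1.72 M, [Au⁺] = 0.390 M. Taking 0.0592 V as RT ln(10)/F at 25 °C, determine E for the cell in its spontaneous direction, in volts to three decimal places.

+0.320 V

Au³⁺/Au⁺ is the cathode (higher E°), O₂/H₂O the anode: E°cell = +1.41 − (+1.27) = +0.14 V, n = 4.
Overall: 2 Au³⁺(aq) + 2 H₂O(l) → 2 Au⁺(aq) + O₂(g) + 4 H⁺(aq)
Q = [Au⁺]^2·P(O₂)·[H⁺]^4 / ([Au³⁺]^2); log Q = -12.179.
E = E° − (0.0592/n) log Q = +0.14 − (0.0592/4)(-12.179) = +0.320 V.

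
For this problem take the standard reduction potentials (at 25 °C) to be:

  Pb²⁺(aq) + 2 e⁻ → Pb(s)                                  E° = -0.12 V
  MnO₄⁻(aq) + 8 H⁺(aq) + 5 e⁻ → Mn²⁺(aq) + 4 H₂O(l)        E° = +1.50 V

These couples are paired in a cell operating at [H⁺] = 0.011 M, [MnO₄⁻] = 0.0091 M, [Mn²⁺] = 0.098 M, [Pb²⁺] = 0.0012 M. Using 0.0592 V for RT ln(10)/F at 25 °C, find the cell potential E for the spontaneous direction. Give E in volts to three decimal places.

+1.509 V

MnO₄⁻/Mn²⁺ is the cathode (higher E°), Pb²⁺/Pb the anode: E°cell = +1.50 − (-0.12) = +1.62 V, n = 10.
Overall: 2 MnO₄⁻(aq) + 16 H⁺(aq) + 5 Pb(s) → 2 Mn²⁺(aq) + 8 H₂O(l) + 5 Pb²⁺(aq)
Q = [Mn²⁺]^2·[Pb²⁺]^5 / ([MnO₄⁻]^2·[H⁺]^16); log Q = 18.798.
E = E° − (0.0592/n) log Q = +1.62 − (0.0592/10)(18.798) = +1.509 V.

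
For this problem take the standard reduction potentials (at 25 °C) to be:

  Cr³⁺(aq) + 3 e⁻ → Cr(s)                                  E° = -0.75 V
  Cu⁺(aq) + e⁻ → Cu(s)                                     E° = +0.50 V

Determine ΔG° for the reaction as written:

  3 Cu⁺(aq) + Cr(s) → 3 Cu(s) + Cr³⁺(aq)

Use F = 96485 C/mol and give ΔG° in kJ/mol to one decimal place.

-361.8 kJ/mol

As written, Cu⁺/Cu is reduced (cathode) and Cr³⁺/Cr is oxidised (anode), so E°cell = (+0.50) − (-0.75) = +1.25 V.
Balancing electrons gives n = 3.
ΔG° = −nFE° = −(3)(96485)(+1.25) = -361,819 J = -361.8 kJ/mol.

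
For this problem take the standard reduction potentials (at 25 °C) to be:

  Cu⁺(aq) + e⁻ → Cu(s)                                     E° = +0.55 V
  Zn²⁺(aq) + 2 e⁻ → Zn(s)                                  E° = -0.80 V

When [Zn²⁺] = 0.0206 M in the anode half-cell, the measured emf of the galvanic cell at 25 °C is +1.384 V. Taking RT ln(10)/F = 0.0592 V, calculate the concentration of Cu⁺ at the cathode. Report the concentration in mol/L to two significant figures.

0.54 M

Cu⁺/Cu is the cathode, Zn²⁺/Zn the anode: E°cell = +1.35 V, n = 2.
Overall reaction: 2 Cu⁺(aq) + Zn(s) → 2 Cu(s) + Zn²⁺(aq); Q = [Zn²⁺]^1/[Cu⁺]^2.
From E = E° − (0.0592/n) log Q: log Q = (E° − E)·n/0.0592 = (+1.35 − (+1.384))·2/0.0592 = -1.1486.
So 2·log[Cu⁺] = 1·log(0.0206) − log Q = -1.6861 − (-1.1486) = -0.5375; log[Cu⁺] = -0.5375 / 2 = -0.2687; [Cu⁺] = 10^(-0.2687) ≈ 0.54 M.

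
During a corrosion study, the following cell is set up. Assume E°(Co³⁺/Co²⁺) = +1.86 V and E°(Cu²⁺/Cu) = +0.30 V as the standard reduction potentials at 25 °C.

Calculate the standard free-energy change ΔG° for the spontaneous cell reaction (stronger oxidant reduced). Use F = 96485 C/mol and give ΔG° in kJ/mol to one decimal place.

-301.0 kJ/mol

Co³⁺/Co²⁺ (E° = +1.86 V) is the cathode; Cu²⁺/Cu (E° = +0.30 V) is the anode, so E°cell = +1.56 V.
Balancing electrons gives n = 2 (lcm of 1 and 2).
ΔG° = −nFE° = −(2)(96485)(+1.56) = -301,033 J = -301.0 kJ/mol.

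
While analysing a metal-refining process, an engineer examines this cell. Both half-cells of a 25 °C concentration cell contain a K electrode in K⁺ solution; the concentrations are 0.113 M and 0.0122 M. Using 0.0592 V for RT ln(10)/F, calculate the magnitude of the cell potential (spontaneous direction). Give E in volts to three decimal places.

+0.057 V

For a concentration cell E°cell = 0. The 0.113 M side is the cathode (reduction is favoured where [K⁺] is higher).
With n = 1, E = −(0.0592/1) log([K⁺]ₐₙ/[K⁺]꜀ₐₜ) = −(0.0592/1) log(0.0122/0.113) = −(0.0592/1)(-0.967) = +0.057 V.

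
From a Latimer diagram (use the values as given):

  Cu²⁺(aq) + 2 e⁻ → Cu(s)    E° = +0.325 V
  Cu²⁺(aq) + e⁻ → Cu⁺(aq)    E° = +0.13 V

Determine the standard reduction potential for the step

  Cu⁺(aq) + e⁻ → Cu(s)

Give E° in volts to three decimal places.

Sequential free energies add, so n₃E°₃ = n₁E°₁ + n₂E°₂.
With n₃ = 2, and the known step contributing 1×(+0.13) V, the unknown satisfies 1·E° = 2×(+0.325) − 1×(+0.13) = +0.520.
E° = +0.520 / 1 = +0.520 V.

+0.520 V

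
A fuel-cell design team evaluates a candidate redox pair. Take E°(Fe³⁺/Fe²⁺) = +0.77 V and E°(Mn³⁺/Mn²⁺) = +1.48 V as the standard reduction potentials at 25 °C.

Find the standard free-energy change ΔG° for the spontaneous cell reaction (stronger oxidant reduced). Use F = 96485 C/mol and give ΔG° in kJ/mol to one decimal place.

-68.5 kJ/mol

Mn³⁺/Mn²⁺ (E° = +1.48 V) is the cathode; Fe³⁺/Fe²⁺ (E° = +0.77 V) is the anode, so E°cell = +0.71 V.
Balancing electrons gives n = 1 (lcm of 1 and 1).
ΔG° = −nFE° = −(1)(96485)(+0.71) = -68,504 J = -68.5 kJ/mol.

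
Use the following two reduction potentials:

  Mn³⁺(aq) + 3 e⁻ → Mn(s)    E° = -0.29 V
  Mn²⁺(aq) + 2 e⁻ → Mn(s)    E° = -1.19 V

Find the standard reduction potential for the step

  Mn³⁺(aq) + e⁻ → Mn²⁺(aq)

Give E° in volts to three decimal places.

+1.510 V

Sequential free energies add, so n₃E°₃ = n₁E°₁ + n₂E°₂.
With n₃ = 3, and the known step contributing 2×(-1.19) V, the unknown satisfies 1·E° = 3×(-0.29) − 2×(-1.19) = +1.510.
E° = +1.510 / 1 = +1.510 V.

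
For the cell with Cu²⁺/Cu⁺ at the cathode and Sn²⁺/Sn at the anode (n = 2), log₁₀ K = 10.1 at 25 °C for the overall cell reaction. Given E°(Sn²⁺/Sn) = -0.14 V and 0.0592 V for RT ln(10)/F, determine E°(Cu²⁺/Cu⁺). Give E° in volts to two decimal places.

E°cell = (0.0592/n)·log K = (0.0592/2)(10.1) = +0.299 V.
Since Cu²⁺/Cu⁺ is the cathode and Sn²⁺/Sn the anode, E°cell = E°(Cu²⁺/Cu⁺) − E°(Sn²⁺/Sn).
So E°(Cu²⁺/Cu⁺) = E°cell + E°(Sn²⁺/Sn) = +0.299 + (-0.14) = +0.16 V.

+0.16 V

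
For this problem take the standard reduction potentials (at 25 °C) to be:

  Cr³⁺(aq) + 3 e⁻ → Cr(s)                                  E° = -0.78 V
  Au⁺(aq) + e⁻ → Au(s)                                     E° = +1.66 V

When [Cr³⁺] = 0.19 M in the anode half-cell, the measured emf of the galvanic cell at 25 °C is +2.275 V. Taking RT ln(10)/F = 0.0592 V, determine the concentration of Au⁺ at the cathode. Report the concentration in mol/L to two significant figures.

Au⁺/Au is the cathode, Cr³⁺/Cr the anode: E°cell = +2.44 V, n = 3.
Overall reaction: 3 Au⁺(aq) + Cr(s) → 3 Au(s) + Cr³⁺(aq); Q = [Cr³⁺]^1/[Au⁺]^3.
From E = E° − (0.0592/n) log Q: log Q = (E° − E)·n/0.0592 = (+2.44 − (+2.275))·3/0.0592 = 8.3615.
So 3·log[Au⁺] = 1·log(0.19) − log Q = -0.7212 − (8.3615) = -9.0827; log[Au⁺] = -9.0827 / 3 = -3.0276; [Au⁺] = 10^(-3.0276) ≈ 0.00094 M.

0.00094 M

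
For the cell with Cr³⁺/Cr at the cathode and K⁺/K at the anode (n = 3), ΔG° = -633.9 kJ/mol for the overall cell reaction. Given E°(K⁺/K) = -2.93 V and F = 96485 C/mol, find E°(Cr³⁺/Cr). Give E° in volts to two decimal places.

E°cell = −ΔG°/(nF) = −(-633.9×10³)/((3)(96485)) = +2.190 V.
Since Cr³⁺/Cr is the cathode and K⁺/K the anode, E°cell = E°(Cr³⁺/Cr) − E°(K⁺/K).
So E°(Cr³⁺/Cr) = E°cell + E°(K⁺/K) = +2.190 + (-2.93) = -0.74 V.

-0.74 V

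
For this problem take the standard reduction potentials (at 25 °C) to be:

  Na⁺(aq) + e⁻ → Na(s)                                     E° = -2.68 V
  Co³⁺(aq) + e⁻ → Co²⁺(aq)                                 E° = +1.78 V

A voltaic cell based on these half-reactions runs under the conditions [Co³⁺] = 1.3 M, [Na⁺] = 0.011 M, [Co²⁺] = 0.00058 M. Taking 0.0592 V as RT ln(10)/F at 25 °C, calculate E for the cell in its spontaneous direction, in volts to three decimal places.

+4.774 V

Co³⁺/Co²⁺ is the cathode (higher E°), Na⁺/Na the anode: E°cell = +1.78 − (-2.68) = +4.46 V, n = 1.
Overall: Co³⁺(aq) + Na(s) → Co²⁺(aq) + Na⁺(aq)
Q = [Co²⁺]·[Na⁺] / ([Co³⁺]); log Q = -5.309.
E = E° − (0.0592/n) log Q = +4.46 − (0.0592/1)(-5.309) = +4.774 V.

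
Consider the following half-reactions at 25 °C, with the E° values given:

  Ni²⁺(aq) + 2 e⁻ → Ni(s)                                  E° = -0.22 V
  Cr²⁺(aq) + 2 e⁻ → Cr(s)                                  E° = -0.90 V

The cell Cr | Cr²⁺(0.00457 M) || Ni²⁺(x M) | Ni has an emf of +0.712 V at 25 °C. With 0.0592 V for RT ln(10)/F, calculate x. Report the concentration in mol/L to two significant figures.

0.055 M

Ni²⁺/Ni is the cathode, Cr²⁺/Cr the anode: E°cell = +0.68 V, n = 2.
Overall reaction: Ni²⁺(aq) + Cr(s) → Ni(s) + Cr²⁺(aq); Q = [Cr²⁺]^1/[Ni²⁺]^1.
From E = E° − (0.0592/n) log Q: log Q = (E° − E)·n/0.0592 = (+0.68 − (+0.712))·2/0.0592 = -1.0811.
So 1·log[Ni²⁺] = 1·log(0.00457) − log Q = -2.3401 − (-1.0811) = -1.2590; [Ni²⁺] = 10^(-1.2590) ≈ 0.055 M.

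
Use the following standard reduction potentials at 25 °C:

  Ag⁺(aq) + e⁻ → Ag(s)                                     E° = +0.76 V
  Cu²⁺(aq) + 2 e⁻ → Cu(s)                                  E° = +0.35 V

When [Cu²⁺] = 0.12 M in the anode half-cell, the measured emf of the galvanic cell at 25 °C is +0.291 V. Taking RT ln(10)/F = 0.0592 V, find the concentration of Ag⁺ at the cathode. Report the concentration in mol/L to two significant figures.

Ag⁺/Ag is the cathode, Cu²⁺/Cu the anode: E°cell = +0.41 V, n = 2.
Overall reaction: 2 Ag⁺(aq) + Cu(s) → 2 Ag(s) + Cu²⁺(aq); Q = [Cu²⁺]^1/[Ag⁺]^2.
From E = E° − (0.0592/n) log Q: log Q = (E° − E)·n/0.0592 = (+0.41 − (+0.291))·2/0.0592 = 4.0203.
So 2·log[Ag⁺] = 1·log(0.12) − log Q = -0.9208 − (4.0203) = -4.9411; log[Ag⁺] = -4.9411 / 2 = -2.4705; [Ag⁺] = 10^(-2.4705) ≈ 0.0034 M.

0.0034 M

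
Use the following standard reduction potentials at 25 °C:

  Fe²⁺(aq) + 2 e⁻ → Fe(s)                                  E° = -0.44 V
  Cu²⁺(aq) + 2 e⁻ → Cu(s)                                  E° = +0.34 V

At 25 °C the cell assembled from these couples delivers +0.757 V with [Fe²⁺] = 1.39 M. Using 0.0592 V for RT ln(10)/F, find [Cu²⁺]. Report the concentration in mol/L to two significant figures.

0.23 M

Cu²⁺/Cu is the cathode, Fe²⁺/Fe the anode: E°cell = +0.78 V, n = 2.
Overall reaction: Cu²⁺(aq) + Fe(s) → Cu(s) + Fe²⁺(aq); Q = [Fe²⁺]^1/[Cu²⁺]^1.
From E = E° − (0.0592/n) log Q: log Q = (E° − E)·n/0.0592 = (+0.78 − (+0.757))·2/0.0592 = 0.7770.
So 1·log[Cu²⁺] = 1·log(1.39) − log Q = 0.1430 − (0.7770) = -0.6340; [Cu²⁺] = 10^(-0.6340) ≈ 0.23 M.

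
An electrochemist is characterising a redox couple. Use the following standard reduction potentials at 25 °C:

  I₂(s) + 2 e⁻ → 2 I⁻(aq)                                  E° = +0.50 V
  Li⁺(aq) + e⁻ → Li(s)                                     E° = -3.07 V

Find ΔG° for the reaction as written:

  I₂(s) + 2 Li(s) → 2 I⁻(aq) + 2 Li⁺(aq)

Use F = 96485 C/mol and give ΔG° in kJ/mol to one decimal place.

-688.9 kJ/mol

As written, I₂/I⁻ is reduced (cathode) and Li⁺/Li is oxidised (anode), so E°cell = (+0.50) − (-3.07) = +3.57 V.
Balancing electrons gives n = 2.
ΔG° = −nFE° = −(2)(96485)(+3.57) = -688,903 J = -688.9 kJ/mol.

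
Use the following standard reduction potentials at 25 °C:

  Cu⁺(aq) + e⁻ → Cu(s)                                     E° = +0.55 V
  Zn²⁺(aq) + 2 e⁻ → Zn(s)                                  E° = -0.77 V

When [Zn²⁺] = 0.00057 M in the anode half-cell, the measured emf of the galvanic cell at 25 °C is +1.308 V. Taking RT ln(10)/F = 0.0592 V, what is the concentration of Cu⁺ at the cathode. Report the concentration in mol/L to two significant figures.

0.015 M

Cu⁺/Cu is the cathode, Zn²⁺/Zn the anode: E°cell = +1.32 V, n = 2.
Overall reaction: 2 Cu⁺(aq) + Zn(s) → 2 Cu(s) + Zn²⁺(aq); Q = [Zn²⁺]^1/[Cu⁺]^2.
From E = E° − (0.0592/n) log Q: log Q = (E° − E)·n/0.0592 = (+1.32 − (+1.308))·2/0.0592 = 0.4054.
So 2·log[Cu⁺] = 1·log(0.00057) − log Q = -3.2441 − (0.4054) = -3.6495; log[Cu⁺] = -3.6495 / 2 = -1.8248; [Cu⁺] = 10^(-1.8248) ≈ 0.015 M.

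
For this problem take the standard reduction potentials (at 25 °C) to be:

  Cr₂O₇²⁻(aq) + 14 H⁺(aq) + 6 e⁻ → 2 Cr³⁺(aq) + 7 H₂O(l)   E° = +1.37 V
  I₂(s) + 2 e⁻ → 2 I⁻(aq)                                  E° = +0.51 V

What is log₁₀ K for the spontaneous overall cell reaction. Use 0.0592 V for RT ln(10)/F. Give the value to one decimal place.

87.2

Cathode: Cr₂O₇²⁻/Cr³⁺; anode: I₂/I⁻. E°cell = +0.86 V, n = 6.
log K = nE°cell / 0.0592 = (6)(+0.86) / 0.0592 = 87.2.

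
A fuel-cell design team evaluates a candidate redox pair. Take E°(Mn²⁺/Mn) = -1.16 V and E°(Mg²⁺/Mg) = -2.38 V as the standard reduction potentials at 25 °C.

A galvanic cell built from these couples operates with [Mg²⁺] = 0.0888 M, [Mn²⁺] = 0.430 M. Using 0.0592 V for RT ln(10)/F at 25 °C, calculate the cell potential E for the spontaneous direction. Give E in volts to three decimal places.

+1.240 V

Mn²⁺/Mn is the cathode (higher E°), Mg²⁺/Mg the anode: E°cell = -1.16 − (-2.38) = +1.22 V, n = 2.
Overall: Mn²⁺(aq) + Mg(s) → Mn(s) + Mg²⁺(aq)
Q = [Mg²⁺] / ([Mn²⁺]); log Q = -0.685.
E = E° − (0.0592/n) log Q = +1.22 − (0.0592/2)(-0.685) = +1.240 V.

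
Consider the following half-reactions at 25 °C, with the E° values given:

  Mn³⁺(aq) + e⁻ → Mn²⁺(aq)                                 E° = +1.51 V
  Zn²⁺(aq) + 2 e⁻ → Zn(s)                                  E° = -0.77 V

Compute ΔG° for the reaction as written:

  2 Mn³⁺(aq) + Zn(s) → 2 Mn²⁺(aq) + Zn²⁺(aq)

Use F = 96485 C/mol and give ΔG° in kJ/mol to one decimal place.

-440.0 kJ/mol

As written, Mn³⁺/Mn²⁺ is reduced (cathode) and Zn²⁺/Zn is oxidised (anode), so E°cell = (+1.51) − (-0.77) = +2.28 V.
Balancing electrons gives n = 2.
ΔG° = −nFE° = −(2)(96485)(+2.28) = -439,972 J = -440.0 kJ/mol.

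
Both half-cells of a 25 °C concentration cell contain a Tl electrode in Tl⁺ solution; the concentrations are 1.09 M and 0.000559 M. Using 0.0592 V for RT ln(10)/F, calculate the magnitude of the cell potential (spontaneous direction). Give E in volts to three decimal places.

For a concentration cell E°cell = 0. The 1.09 M side is the cathode (reduction is favoured where [Tl⁺] is higher).
With n = 1, E = −(0.0592/1) log([Tl⁺]ₐₙ/[Tl⁺]꜀ₐₜ) = −(0.0592/1) log(0.000559/1.09) = −(0.0592/1)(-3.290) = +0.195 V.

+0.195 V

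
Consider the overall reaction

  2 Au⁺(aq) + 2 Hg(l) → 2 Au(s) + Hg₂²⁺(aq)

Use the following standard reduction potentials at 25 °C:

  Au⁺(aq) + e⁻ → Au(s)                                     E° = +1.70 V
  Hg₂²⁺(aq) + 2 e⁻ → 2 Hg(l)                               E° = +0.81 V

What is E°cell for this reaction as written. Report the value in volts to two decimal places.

+0.89 V

The Au⁺/Au couple has the higher reduction potential, so it is the cathode; Hg₂²⁺/Hg is oxidised at the anode.
E°cell = E°(cathode) − E°(anode) = (+1.70) − (+0.81) = +0.89 V.
Since E°cell > 0, the reaction is spontaneous under standard conditions.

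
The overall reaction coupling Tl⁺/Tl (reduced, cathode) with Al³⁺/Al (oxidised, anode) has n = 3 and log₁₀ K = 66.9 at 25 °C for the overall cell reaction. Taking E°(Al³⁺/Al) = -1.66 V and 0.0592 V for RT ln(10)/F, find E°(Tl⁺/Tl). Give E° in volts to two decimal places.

-0.34 V

E°cell = (0.0592/n)·log K = (0.0592/3)(66.9) = +1.320 V.
Since Tl⁺/Tl is the cathode and Al³⁺/Al the anode, E°cell = E°(Tl⁺/Tl) − E°(Al³⁺/Al).
So E°(Tl⁺/Tl) = E°cell + E°(Al³⁺/Al) = +1.320 + (-1.66) = -0.34 V.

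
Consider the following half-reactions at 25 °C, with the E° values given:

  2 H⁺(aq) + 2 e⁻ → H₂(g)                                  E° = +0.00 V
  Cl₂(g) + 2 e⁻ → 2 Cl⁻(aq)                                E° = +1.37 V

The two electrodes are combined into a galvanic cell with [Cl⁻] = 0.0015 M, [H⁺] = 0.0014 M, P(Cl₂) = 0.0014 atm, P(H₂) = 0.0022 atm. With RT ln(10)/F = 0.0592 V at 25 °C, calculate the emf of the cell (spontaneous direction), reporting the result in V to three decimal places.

+1.543 V

Cl₂/Cl⁻ is the cathode (higher E°), H⁺/H₂ the anode: E°cell = +1.37 − (+0.00) = +1.37 V, n = 2.
Overall: Cl₂(g) + H₂(g) → 2 Cl⁻(aq) + 2 H⁺(aq)
Q = [Cl⁻]^2·[H⁺]^2 / (P(Cl₂)·P(H₂)); log Q = -5.844.
E = E° − (0.0592/n) log Q = +1.37 − (0.0592/2)(-5.844) = +1.543 V.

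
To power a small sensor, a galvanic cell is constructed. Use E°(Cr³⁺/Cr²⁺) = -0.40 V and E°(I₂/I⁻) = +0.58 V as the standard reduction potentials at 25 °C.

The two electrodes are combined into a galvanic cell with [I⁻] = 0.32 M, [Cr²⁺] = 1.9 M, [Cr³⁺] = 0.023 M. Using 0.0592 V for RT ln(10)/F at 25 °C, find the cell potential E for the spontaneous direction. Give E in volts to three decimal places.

I₂/I⁻ is the cathode (higher E°), Cr³⁺/Cr²⁺ the anode: E°cell = +0.58 − (-0.40) = +0.98 V, n = 2.
Overall: I₂(s) + 2 Cr²⁺(aq) → 2 I⁻(aq) + 2 Cr³⁺(aq)
Q = [I⁻]^2·[Cr³⁺]^2 / ([Cr²⁺]^2); log Q = -4.824.
E = E° − (0.0592/n) log Q = +0.98 − (0.0592/2)(-4.824) = +1.123 V.

+1.123 V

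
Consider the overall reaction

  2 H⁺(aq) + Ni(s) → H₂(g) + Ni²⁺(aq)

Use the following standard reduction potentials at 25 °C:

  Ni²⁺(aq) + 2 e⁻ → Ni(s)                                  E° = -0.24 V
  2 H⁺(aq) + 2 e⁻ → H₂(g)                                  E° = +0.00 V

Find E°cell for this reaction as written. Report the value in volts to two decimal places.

The H⁺/H₂ couple has the higher reduction potential, so it is the cathode; Ni²⁺/Ni is oxidised at the anode.
E°cell = E°(cathode) − E°(anode) = (+0.00) − (-0.24) = +0.24 V.

+0.24 V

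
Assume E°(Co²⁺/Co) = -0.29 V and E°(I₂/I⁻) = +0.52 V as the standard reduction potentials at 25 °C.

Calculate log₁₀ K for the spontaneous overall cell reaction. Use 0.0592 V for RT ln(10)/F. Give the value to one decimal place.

27.4

Cathode: I₂/I⁻; anode: Co²⁺/Co. E°cell = +0.81 V, n = 2.
log K = nE°cell / 0.0592 = (2)(+0.81) / 0.0592 = 27.4.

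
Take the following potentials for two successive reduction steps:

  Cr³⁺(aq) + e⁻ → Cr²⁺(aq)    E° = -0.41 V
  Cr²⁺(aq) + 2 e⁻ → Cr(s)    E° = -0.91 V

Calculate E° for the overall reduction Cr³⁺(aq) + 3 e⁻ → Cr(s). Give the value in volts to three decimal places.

-0.743 V

Standard free energies of sequential steps add: ΔG°₃ = ΔG°₁ + ΔG°₂, so n₃E°₃ = n₁E°₁ + n₂E°₂.
E°₃ = (1×-0.41 + 2×-0.91) / 3 = (-2.230) / 3 = -0.743 V.
E° values themselves are not directly additive — weighting by electron count is essential.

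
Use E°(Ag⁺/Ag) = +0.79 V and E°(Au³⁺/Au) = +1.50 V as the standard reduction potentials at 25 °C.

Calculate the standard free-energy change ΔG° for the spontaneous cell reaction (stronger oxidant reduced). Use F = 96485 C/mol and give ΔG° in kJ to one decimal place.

-205.5 kJ

Au³⁺/Au (E° = +1.50 V) is the cathode; Ag⁺/Ag (E° = +0.79 V) is the anode, so E°cell = +0.71 V.
Balancing electrons gives n = 3 (lcm of 3 and 1).
ΔG° = −nFE° = −(3)(96485)(+0.71) = -205,513 J = -205.5 kJ.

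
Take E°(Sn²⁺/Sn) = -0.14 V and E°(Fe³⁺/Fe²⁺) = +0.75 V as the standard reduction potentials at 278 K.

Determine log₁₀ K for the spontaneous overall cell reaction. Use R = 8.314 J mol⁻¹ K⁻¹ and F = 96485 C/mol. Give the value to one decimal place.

Cathode: Fe³⁺/Fe²⁺; anode: Sn²⁺/Sn. E°cell = (+0.75) − (-0.14) = +0.89 V, with n = 2.
ΔG° = −nFE° = −RT ln K, so ln K = nFE°/(RT) = (2)(96485)(+0.89) / ((8.314)(278)) = 74.306.
log₁₀ K = 74.306 / ln 10 = 32.3.

32.3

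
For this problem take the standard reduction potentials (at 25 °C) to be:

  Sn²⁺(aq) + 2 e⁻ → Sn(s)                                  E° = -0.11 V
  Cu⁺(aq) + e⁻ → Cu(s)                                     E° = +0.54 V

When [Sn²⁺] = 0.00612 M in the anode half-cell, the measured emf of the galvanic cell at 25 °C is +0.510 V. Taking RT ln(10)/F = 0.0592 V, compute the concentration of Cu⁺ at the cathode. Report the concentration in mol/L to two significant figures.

Cu⁺/Cu is the cathode, Sn²⁺/Sn the anode: E°cell = +0.65 V, n = 2.
Overall reaction: 2 Cu⁺(aq) + Sn(s) → 2 Cu(s) + Sn²⁺(aq); Q = [Sn²⁺]^1/[Cu⁺]^2.
From E = E° − (0.0592/n) log Q: log Q = (E° − E)·n/0.0592 = (+0.65 − (+0.510))·2/0.0592 = 4.7297.
So 2·log[Cu⁺] = 1·log(0.00612) − log Q = -2.2132 − (4.7297) = -6.9429; log[Cu⁺] = -6.9429 / 2 = -3.4714; [Cu⁺] = 10^(-3.4714) ≈ 0.00034 M.

0.00034 M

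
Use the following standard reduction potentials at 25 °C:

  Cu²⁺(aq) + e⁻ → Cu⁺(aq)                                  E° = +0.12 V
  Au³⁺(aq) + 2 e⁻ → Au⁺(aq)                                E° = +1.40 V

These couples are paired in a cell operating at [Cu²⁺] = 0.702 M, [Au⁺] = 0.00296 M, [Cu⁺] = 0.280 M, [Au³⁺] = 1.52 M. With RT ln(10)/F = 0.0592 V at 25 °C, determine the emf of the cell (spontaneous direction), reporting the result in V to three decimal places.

+1.337 V

Au³⁺/Au⁺ is the cathode (higher E°), Cu²⁺/Cu⁺ the anode: E°cell = +1.40 − (+0.12) = +1.28 V, n = 2.
Overall: Au³⁺(aq) + 2 Cu⁺(aq) → Au⁺(aq) + 2 Cu²⁺(aq)
Q = [Au⁺]·[Cu²⁺]^2 / ([Au³⁺]·[Cu⁺]^2); log Q = -1.912.
E = E° − (0.0592/n) log Q = +1.28 − (0.0592/2)(-1.912) = +1.337 V.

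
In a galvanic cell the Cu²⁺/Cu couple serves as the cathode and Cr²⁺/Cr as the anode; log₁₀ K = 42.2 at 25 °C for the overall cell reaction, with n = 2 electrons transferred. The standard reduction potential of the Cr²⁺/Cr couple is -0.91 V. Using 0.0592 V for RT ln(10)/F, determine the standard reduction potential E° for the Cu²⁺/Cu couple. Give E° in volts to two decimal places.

+0.34 V

E°cell = (0.0592/n)·log K = (0.0592/2)(42.2) = +1.249 V.
Since Cu²⁺/Cu is the cathode and Cr²⁺/Cr the anode, E°cell = E°(Cu²⁺/Cu) − E°(Cr²⁺/Cr).
So E°(Cu²⁺/Cu) = E°cell + E°(Cr²⁺/Cr) = +1.249 + (-0.91) = +0.34 V.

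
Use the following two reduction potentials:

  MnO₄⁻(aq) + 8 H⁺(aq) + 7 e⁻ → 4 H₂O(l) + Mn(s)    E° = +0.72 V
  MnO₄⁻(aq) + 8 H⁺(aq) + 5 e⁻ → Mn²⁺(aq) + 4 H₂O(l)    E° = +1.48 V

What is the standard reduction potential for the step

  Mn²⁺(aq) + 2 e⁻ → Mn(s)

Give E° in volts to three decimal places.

Sequential free energies add, so n₃E°₃ = n₁E°₁ + n₂E°₂.
With n₃ = 7, and the known step contributing 5×(+1.48) V, the unknown satisfies 2·E° = 7×(+0.72) − 5×(+1.48) = -2.360.
E° = -2.360 / 2 = -1.180 V.

-1.180 V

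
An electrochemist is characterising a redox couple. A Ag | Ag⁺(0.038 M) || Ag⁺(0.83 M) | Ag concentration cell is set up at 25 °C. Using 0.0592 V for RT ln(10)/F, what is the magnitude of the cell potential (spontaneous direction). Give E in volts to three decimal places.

For a concentration cell E°cell = 0. The 0.83 M side is the cathode (reduction is favoured where [Ag⁺] is higher).
With n = 1, E = −(0.0592/1) log([Ag⁺]ₐₙ/[Ag⁺]꜀ₐₜ) = −(0.0592/1) log(0.038/0.83) = −(0.0592/1)(-1.339) = +0.079 V.

+0.079 V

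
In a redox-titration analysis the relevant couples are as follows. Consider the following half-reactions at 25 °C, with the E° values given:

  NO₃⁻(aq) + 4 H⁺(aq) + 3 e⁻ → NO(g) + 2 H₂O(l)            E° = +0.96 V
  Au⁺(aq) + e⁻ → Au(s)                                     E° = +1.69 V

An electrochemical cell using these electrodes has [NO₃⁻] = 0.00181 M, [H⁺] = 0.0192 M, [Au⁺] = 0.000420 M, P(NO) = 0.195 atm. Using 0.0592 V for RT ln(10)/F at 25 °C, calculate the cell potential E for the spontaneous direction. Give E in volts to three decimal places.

Au⁺/Au is the cathode (higher E°), NO₃⁻/NO the anode: E°cell = +1.69 − (+0.96) = +0.73 V, n = 3.
Overall: 3 Au⁺(aq) + NO(g) + 2 H₂O(l) → 3 Au(s) + NO₃⁻(aq) + 4 H⁺(aq)
Q = [NO₃⁻]·[H⁺]^4 / ([Au⁺]^3·P(NO)); log Q = 1.231.
E = E° − (0.0592/n) log Q = +0.73 − (0.0592/3)(1.231) = +0.706 V.

+0.706 V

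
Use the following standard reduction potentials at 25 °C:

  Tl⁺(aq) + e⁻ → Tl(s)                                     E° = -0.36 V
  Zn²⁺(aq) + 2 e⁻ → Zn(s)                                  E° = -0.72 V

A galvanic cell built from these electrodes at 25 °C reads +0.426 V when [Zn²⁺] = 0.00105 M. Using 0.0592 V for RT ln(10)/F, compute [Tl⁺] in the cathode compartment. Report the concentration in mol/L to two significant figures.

0.42 M

Tl⁺/Tl is the cathode, Zn²⁺/Zn the anode: E°cell = +0.36 V, n = 2.
Overall reaction: 2 Tl⁺(aq) + Zn(s) → 2 Tl(s) + Zn²⁺(aq); Q = [Zn²⁺]^1/[Tl⁺]^2.
From E = E° − (0.0592/n) log Q: log Q = (E° − E)·n/0.0592 = (+0.36 − (+0.426))·2/0.0592 = -2.2297.
So 2·log[Tl⁺] = 1·log(0.00105) − log Q = -2.9788 − (-2.2297) = -0.7491; log[Tl⁺] = -0.7491 / 2 = -0.3745; [Tl⁺] = 10^(-0.3745) ≈ 0.42 M.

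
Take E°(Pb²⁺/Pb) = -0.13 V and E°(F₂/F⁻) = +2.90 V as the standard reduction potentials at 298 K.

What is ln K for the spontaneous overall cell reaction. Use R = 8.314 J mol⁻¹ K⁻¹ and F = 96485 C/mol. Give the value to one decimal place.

236.0

Cathode: F₂/F⁻; anode: Pb²⁺/Pb. E°cell = (+2.90) − (-0.13) = +3.03 V, with n = 2.
ΔG° = −nFE° = −RT ln K, so ln K = nFE°/(RT) = (2)(96485)(+3.03) / ((8.314)(298)) = 235.997.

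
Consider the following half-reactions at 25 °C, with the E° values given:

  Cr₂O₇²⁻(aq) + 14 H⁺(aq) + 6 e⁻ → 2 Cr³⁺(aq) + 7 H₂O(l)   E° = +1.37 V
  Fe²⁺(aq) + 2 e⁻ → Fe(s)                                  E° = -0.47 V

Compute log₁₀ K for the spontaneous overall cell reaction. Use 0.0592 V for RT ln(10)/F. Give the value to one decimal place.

186.5

Cathode: Cr₂O₇²⁻/Cr³⁺; anode: Fe²⁺/Fe. E°cell = +1.84 V, n = 6.
log K = nE°cell / 0.0592 = (6)(+1.84) / 0.0592 = 186.5.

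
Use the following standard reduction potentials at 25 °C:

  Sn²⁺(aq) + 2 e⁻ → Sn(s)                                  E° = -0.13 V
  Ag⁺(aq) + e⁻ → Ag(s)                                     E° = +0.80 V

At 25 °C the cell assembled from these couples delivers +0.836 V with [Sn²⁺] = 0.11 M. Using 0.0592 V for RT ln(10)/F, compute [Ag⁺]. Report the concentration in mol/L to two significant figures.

Ag⁺/Ag is the cathode, Sn²⁺/Sn the anode: E°cell = +0.93 V, n = 2.
Overall reaction: 2 Ag⁺(aq) + Sn(s) → 2 Ag(s) + Sn²⁺(aq); Q = [Sn²⁺]^1/[Ag⁺]^2.
From E = E° − (0.0592/n) log Q: log Q = (E° − E)·n/0.0592 = (+0.93 − (+0.836))·2/0.0592 = 3.1757.
So 2·log[Ag⁺] = 1·log(0.11) − log Q = -0.9586 − (3.1757) = -4.1343; log[Ag⁺] = -4.1343 / 2 = -2.0671; [Ag⁺] = 10^(-2.0671) ≈ 0.0086 M.

0.0086 M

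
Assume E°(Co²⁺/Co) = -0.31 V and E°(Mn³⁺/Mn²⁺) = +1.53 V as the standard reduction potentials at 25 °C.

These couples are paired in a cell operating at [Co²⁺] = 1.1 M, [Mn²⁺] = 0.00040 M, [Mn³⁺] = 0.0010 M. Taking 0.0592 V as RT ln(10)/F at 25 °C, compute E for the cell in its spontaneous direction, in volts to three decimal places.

+1.862 V

Mn³⁺/Mn²⁺ is the cathode (higher E°), Co²⁺/Co the anode: E°cell = +1.53 − (-0.31) = +1.84 V, n = 2.
Overall: 2 Mn³⁺(aq) + Co(s) → 2 Mn²⁺(aq) + Co²⁺(aq)
Q = [Mn²⁺]^2·[Co²⁺] / ([Mn³⁺]^2); log Q = -0.754.
E = E° − (0.0592/n) log Q = +1.84 − (0.0592/2)(-0.754) = +1.862 V.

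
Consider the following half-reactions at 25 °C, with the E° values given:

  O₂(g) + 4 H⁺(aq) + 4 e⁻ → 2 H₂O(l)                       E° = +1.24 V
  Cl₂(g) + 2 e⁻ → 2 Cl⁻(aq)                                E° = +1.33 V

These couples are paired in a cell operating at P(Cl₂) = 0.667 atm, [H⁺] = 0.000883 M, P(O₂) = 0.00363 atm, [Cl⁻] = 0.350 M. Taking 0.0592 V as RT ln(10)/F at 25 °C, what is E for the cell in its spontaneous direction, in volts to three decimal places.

Cl₂/Cl⁻ is the cathode (higher E°), O₂/H₂O the anode: E°cell = +1.33 − (+1.24) = +0.09 V, n = 4.
Overall: 2 Cl₂(g) + 2 H₂O(l) → 4 Cl⁻(aq) + O₂(g) + 4 H⁺(aq)
Q = [Cl⁻]^4·P(O₂)·[H⁺]^4 / (P(Cl₂)^2); log Q = -16.128.
E = E° − (0.0592/n) log Q = +0.09 − (0.0592/4)(-16.128) = +0.329 V.

+0.329 V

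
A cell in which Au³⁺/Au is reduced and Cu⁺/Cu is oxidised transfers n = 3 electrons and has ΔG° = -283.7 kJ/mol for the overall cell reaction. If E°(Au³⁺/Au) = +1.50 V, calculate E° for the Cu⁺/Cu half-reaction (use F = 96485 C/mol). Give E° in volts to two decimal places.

E°cell = −ΔG°/(nF) = −(-283.7×10³)/((3)(96485)) = +0.980 V.
Since Au³⁺/Au is the cathode and Cu⁺/Cu the anode, E°cell = E°(Au³⁺/Au) − E°(Cu⁺/Cu).
So E°(Cu⁺/Cu) = E°(Au³⁺/Au) − E°cell = (+1.50) − (+0.980) = +0.52 V.

+0.52 V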